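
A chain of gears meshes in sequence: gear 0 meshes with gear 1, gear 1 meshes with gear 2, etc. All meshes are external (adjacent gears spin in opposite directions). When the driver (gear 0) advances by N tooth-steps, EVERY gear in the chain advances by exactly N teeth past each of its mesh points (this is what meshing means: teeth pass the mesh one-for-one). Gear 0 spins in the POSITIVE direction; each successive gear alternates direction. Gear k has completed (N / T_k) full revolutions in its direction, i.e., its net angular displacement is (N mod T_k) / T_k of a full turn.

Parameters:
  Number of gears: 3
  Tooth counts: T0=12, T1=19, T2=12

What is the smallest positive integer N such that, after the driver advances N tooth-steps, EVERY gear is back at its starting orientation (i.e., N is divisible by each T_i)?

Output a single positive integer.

Answer: 228

Derivation:
Gear k returns to start when N is a multiple of T_k.
All gears at start simultaneously when N is a common multiple of [12, 19, 12]; the smallest such N is lcm(12, 19, 12).
Start: lcm = T0 = 12
Fold in T1=19: gcd(12, 19) = 1; lcm(12, 19) = 12 * 19 / 1 = 228 / 1 = 228
Fold in T2=12: gcd(228, 12) = 12; lcm(228, 12) = 228 * 12 / 12 = 2736 / 12 = 228
Full cycle length = 228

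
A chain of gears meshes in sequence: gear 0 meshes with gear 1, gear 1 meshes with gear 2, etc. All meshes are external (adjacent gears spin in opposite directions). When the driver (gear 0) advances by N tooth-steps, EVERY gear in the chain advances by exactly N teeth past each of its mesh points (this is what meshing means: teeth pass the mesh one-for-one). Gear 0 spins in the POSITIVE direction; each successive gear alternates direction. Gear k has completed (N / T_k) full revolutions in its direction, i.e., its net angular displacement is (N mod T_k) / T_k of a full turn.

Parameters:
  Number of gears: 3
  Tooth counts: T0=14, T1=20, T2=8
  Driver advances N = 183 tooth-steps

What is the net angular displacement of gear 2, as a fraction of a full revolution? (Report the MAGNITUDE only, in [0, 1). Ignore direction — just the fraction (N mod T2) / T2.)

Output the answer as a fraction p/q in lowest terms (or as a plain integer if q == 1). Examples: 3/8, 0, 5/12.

Answer: 7/8

Derivation:
Chain of 3 gears, tooth counts: [14, 20, 8]
  gear 0: T0=14, direction=positive, advance = 183 mod 14 = 1 teeth = 1/14 turn
  gear 1: T1=20, direction=negative, advance = 183 mod 20 = 3 teeth = 3/20 turn
  gear 2: T2=8, direction=positive, advance = 183 mod 8 = 7 teeth = 7/8 turn
Gear 2: 183 mod 8 = 7
Fraction = 7 / 8 = 7/8 (gcd(7,8)=1) = 7/8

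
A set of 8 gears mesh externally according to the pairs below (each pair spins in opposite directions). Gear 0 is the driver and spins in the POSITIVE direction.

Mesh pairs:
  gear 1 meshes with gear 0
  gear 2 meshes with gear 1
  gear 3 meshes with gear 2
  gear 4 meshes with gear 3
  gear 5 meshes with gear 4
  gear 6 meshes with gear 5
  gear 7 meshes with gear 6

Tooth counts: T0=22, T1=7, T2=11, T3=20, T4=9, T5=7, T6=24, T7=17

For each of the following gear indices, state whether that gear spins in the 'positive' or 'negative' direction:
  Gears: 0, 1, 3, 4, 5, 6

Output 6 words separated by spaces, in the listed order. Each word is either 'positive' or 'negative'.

Answer: positive negative negative positive negative positive

Derivation:
Gear 0 (driver): positive (depth 0)
  gear 1: meshes with gear 0 -> depth 1 -> negative (opposite of gear 0)
  gear 2: meshes with gear 1 -> depth 2 -> positive (opposite of gear 1)
  gear 3: meshes with gear 2 -> depth 3 -> negative (opposite of gear 2)
  gear 4: meshes with gear 3 -> depth 4 -> positive (opposite of gear 3)
  gear 5: meshes with gear 4 -> depth 5 -> negative (opposite of gear 4)
  gear 6: meshes with gear 5 -> depth 6 -> positive (opposite of gear 5)
  gear 7: meshes with gear 6 -> depth 7 -> negative (opposite of gear 6)
Queried indices 0, 1, 3, 4, 5, 6 -> positive, negative, negative, positive, negative, positive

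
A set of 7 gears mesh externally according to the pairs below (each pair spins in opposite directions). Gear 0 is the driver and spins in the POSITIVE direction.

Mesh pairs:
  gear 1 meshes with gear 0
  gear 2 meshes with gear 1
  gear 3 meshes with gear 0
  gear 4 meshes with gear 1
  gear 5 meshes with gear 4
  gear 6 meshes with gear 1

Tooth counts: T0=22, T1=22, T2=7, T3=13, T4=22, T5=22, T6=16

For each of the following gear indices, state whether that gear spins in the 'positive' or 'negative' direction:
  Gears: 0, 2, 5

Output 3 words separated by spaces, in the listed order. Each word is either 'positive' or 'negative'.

Gear 0 (driver): positive (depth 0)
  gear 1: meshes with gear 0 -> depth 1 -> negative (opposite of gear 0)
  gear 2: meshes with gear 1 -> depth 2 -> positive (opposite of gear 1)
  gear 3: meshes with gear 0 -> depth 1 -> negative (opposite of gear 0)
  gear 4: meshes with gear 1 -> depth 2 -> positive (opposite of gear 1)
  gear 5: meshes with gear 4 -> depth 3 -> negative (opposite of gear 4)
  gear 6: meshes with gear 1 -> depth 2 -> positive (opposite of gear 1)
Queried indices 0, 2, 5 -> positive, positive, negative

Answer: positive positive negative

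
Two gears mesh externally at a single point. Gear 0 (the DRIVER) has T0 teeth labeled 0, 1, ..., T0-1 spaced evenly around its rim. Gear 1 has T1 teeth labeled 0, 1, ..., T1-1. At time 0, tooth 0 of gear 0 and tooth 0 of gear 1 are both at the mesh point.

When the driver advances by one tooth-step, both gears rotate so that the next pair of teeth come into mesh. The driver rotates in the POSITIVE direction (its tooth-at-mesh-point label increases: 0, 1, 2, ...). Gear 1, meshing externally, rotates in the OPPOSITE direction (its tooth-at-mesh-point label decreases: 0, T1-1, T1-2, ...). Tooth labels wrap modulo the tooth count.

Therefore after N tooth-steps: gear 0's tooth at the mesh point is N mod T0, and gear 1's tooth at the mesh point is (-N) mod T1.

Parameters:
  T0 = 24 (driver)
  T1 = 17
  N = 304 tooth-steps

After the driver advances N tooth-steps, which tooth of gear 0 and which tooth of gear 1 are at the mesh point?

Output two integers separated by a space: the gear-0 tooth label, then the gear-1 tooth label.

Gear 0 (driver, T0=24): tooth at mesh = N mod T0
  304 = 12 * 24 + 16, so 304 mod 24 = 16
  gear 0 tooth = 16
Gear 1 (driven, T1=17): tooth at mesh = (-N) mod T1
  304 = 17 * 17 + 15, so 304 mod 17 = 15
  (-304) mod 17 = (-15) mod 17 = 17 - 15 = 2
Mesh after 304 steps: gear-0 tooth 16 meets gear-1 tooth 2

Answer: 16 2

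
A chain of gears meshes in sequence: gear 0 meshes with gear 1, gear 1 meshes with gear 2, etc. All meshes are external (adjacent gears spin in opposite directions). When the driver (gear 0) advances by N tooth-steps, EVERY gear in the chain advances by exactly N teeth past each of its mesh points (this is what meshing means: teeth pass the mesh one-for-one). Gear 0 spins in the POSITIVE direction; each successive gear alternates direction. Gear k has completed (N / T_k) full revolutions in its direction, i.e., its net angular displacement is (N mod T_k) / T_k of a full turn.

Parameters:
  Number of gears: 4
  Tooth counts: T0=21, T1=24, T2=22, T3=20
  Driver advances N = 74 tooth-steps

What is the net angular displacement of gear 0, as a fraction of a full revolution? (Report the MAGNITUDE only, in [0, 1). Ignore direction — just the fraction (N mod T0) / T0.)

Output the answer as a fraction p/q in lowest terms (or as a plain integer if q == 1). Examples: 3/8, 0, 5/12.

Chain of 4 gears, tooth counts: [21, 24, 22, 20]
  gear 0: T0=21, direction=positive, advance = 74 mod 21 = 11 teeth = 11/21 turn
  gear 1: T1=24, direction=negative, advance = 74 mod 24 = 2 teeth = 2/24 turn
  gear 2: T2=22, direction=positive, advance = 74 mod 22 = 8 teeth = 8/22 turn
  gear 3: T3=20, direction=negative, advance = 74 mod 20 = 14 teeth = 14/20 turn
Gear 0: 74 mod 21 = 11
Fraction = 11 / 21 = 11/21 (gcd(11,21)=1) = 11/21

Answer: 11/21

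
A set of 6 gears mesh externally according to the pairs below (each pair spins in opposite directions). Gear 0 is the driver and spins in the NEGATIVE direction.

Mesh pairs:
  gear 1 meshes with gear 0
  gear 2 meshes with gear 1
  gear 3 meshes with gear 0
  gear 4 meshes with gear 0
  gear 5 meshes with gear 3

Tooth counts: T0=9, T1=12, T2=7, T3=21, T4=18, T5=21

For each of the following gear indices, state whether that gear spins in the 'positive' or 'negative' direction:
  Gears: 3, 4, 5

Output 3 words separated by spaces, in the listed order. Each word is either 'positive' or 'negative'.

Gear 0 (driver): negative (depth 0)
  gear 1: meshes with gear 0 -> depth 1 -> positive (opposite of gear 0)
  gear 2: meshes with gear 1 -> depth 2 -> negative (opposite of gear 1)
  gear 3: meshes with gear 0 -> depth 1 -> positive (opposite of gear 0)
  gear 4: meshes with gear 0 -> depth 1 -> positive (opposite of gear 0)
  gear 5: meshes with gear 3 -> depth 2 -> negative (opposite of gear 3)
Queried indices 3, 4, 5 -> positive, positive, negative

Answer: positive positive negative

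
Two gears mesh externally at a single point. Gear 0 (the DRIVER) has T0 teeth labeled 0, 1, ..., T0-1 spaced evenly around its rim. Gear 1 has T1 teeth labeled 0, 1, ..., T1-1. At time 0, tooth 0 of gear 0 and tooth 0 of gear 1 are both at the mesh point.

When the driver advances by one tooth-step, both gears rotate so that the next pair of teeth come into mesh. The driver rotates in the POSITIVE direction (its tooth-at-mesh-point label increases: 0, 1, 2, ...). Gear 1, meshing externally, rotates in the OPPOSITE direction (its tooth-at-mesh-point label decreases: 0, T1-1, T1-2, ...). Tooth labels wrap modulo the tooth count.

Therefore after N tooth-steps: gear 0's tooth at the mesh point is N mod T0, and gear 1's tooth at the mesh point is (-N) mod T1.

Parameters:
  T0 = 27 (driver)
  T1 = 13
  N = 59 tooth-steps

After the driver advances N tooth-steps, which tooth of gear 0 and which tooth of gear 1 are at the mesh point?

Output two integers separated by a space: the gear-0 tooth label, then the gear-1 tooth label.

Answer: 5 6

Derivation:
Gear 0 (driver, T0=27): tooth at mesh = N mod T0
  59 = 2 * 27 + 5, so 59 mod 27 = 5
  gear 0 tooth = 5
Gear 1 (driven, T1=13): tooth at mesh = (-N) mod T1
  59 = 4 * 13 + 7, so 59 mod 13 = 7
  (-59) mod 13 = (-7) mod 13 = 13 - 7 = 6
Mesh after 59 steps: gear-0 tooth 5 meets gear-1 tooth 6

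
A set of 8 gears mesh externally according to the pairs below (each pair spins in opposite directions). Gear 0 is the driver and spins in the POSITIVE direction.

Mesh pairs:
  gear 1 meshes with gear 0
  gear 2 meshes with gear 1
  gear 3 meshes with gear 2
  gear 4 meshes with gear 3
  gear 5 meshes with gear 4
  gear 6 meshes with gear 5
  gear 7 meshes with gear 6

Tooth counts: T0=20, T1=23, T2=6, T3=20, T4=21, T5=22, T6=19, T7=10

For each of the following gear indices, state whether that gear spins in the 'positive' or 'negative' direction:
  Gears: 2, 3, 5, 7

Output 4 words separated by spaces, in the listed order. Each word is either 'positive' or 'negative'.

Answer: positive negative negative negative

Derivation:
Gear 0 (driver): positive (depth 0)
  gear 1: meshes with gear 0 -> depth 1 -> negative (opposite of gear 0)
  gear 2: meshes with gear 1 -> depth 2 -> positive (opposite of gear 1)
  gear 3: meshes with gear 2 -> depth 3 -> negative (opposite of gear 2)
  gear 4: meshes with gear 3 -> depth 4 -> positive (opposite of gear 3)
  gear 5: meshes with gear 4 -> depth 5 -> negative (opposite of gear 4)
  gear 6: meshes with gear 5 -> depth 6 -> positive (opposite of gear 5)
  gear 7: meshes with gear 6 -> depth 7 -> negative (opposite of gear 6)
Queried indices 2, 3, 5, 7 -> positive, negative, negative, negative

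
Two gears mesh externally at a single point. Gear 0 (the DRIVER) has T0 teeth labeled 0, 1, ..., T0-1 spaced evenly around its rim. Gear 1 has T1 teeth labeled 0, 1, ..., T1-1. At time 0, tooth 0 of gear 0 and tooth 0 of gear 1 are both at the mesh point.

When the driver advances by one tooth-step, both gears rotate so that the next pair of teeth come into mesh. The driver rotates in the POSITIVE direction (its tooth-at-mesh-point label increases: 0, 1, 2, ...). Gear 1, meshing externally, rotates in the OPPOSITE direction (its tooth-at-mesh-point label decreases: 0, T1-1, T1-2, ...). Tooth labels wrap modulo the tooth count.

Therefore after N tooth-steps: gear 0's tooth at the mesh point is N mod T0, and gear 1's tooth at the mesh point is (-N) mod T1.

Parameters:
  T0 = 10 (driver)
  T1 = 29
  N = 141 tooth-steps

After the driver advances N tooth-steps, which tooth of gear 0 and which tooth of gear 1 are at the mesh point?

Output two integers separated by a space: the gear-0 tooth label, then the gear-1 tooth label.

Answer: 1 4

Derivation:
Gear 0 (driver, T0=10): tooth at mesh = N mod T0
  141 = 14 * 10 + 1, so 141 mod 10 = 1
  gear 0 tooth = 1
Gear 1 (driven, T1=29): tooth at mesh = (-N) mod T1
  141 = 4 * 29 + 25, so 141 mod 29 = 25
  (-141) mod 29 = (-25) mod 29 = 29 - 25 = 4
Mesh after 141 steps: gear-0 tooth 1 meets gear-1 tooth 4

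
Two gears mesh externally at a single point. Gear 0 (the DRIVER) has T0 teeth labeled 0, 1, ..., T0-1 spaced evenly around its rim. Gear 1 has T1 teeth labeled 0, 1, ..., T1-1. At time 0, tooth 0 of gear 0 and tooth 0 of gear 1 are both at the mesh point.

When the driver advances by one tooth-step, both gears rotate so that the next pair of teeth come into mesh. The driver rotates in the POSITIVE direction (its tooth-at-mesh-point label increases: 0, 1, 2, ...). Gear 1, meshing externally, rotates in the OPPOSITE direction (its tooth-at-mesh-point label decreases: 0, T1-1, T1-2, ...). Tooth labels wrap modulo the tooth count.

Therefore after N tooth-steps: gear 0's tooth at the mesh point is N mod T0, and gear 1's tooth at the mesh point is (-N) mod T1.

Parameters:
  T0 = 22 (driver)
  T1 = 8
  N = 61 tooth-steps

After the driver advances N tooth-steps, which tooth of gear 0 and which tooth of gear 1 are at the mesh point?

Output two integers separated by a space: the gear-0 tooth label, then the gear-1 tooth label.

Gear 0 (driver, T0=22): tooth at mesh = N mod T0
  61 = 2 * 22 + 17, so 61 mod 22 = 17
  gear 0 tooth = 17
Gear 1 (driven, T1=8): tooth at mesh = (-N) mod T1
  61 = 7 * 8 + 5, so 61 mod 8 = 5
  (-61) mod 8 = (-5) mod 8 = 8 - 5 = 3
Mesh after 61 steps: gear-0 tooth 17 meets gear-1 tooth 3

Answer: 17 3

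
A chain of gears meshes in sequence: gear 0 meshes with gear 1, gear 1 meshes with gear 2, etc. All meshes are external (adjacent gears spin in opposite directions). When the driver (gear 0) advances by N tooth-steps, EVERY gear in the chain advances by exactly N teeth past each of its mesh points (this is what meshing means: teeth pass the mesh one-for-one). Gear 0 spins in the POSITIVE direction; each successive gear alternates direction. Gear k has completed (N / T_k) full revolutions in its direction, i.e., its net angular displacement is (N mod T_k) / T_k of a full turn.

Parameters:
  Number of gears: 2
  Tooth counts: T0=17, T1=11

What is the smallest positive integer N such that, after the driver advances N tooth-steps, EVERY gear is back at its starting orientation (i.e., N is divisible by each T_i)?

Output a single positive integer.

Gear k returns to start when N is a multiple of T_k.
All gears at start simultaneously when N is a common multiple of [17, 11]; the smallest such N is lcm(17, 11).
Start: lcm = T0 = 17
Fold in T1=11: gcd(17, 11) = 1; lcm(17, 11) = 17 * 11 / 1 = 187 / 1 = 187
Full cycle length = 187

Answer: 187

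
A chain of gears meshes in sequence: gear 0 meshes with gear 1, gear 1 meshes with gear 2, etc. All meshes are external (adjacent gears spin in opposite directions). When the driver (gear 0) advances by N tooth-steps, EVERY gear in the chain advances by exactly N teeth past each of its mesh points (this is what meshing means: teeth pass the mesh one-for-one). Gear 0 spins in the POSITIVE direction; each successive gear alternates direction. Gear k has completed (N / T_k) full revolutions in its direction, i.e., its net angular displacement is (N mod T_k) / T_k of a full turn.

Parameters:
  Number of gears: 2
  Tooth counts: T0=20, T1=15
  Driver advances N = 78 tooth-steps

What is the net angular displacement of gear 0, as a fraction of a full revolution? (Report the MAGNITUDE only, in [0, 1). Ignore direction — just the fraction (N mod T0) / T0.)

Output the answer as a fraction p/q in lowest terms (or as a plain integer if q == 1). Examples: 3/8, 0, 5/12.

Chain of 2 gears, tooth counts: [20, 15]
  gear 0: T0=20, direction=positive, advance = 78 mod 20 = 18 teeth = 18/20 turn
  gear 1: T1=15, direction=negative, advance = 78 mod 15 = 3 teeth = 3/15 turn
Gear 0: 78 mod 20 = 18
Fraction = 18 / 20 = 9/10 (gcd(18,20)=2) = 9/10

Answer: 9/10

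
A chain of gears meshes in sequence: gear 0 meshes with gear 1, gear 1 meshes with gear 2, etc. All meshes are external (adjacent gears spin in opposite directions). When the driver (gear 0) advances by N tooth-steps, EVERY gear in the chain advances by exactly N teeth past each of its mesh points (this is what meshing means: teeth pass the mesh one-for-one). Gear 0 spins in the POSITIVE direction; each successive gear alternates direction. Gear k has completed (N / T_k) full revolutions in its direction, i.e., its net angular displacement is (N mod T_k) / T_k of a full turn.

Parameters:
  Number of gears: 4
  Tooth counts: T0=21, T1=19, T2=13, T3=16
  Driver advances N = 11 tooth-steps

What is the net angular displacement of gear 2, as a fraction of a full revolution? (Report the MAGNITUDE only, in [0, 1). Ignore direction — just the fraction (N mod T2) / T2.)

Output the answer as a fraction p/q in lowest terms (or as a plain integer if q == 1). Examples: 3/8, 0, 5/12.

Chain of 4 gears, tooth counts: [21, 19, 13, 16]
  gear 0: T0=21, direction=positive, advance = 11 mod 21 = 11 teeth = 11/21 turn
  gear 1: T1=19, direction=negative, advance = 11 mod 19 = 11 teeth = 11/19 turn
  gear 2: T2=13, direction=positive, advance = 11 mod 13 = 11 teeth = 11/13 turn
  gear 3: T3=16, direction=negative, advance = 11 mod 16 = 11 teeth = 11/16 turn
Gear 2: 11 mod 13 = 11
Fraction = 11 / 13 = 11/13 (gcd(11,13)=1) = 11/13

Answer: 11/13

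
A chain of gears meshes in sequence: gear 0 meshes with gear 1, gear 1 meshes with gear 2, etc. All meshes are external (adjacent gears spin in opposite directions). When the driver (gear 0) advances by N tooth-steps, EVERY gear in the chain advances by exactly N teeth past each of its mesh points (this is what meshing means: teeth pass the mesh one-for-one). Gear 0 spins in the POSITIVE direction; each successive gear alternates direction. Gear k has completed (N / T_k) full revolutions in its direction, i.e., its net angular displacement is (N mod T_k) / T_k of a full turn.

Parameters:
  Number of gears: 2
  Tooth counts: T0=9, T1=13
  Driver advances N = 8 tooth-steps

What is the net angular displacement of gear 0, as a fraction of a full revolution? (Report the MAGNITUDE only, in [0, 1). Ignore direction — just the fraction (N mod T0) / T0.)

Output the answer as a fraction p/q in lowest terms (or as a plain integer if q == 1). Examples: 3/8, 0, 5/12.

Chain of 2 gears, tooth counts: [9, 13]
  gear 0: T0=9, direction=positive, advance = 8 mod 9 = 8 teeth = 8/9 turn
  gear 1: T1=13, direction=negative, advance = 8 mod 13 = 8 teeth = 8/13 turn
Gear 0: 8 mod 9 = 8
Fraction = 8 / 9 = 8/9 (gcd(8,9)=1) = 8/9

Answer: 8/9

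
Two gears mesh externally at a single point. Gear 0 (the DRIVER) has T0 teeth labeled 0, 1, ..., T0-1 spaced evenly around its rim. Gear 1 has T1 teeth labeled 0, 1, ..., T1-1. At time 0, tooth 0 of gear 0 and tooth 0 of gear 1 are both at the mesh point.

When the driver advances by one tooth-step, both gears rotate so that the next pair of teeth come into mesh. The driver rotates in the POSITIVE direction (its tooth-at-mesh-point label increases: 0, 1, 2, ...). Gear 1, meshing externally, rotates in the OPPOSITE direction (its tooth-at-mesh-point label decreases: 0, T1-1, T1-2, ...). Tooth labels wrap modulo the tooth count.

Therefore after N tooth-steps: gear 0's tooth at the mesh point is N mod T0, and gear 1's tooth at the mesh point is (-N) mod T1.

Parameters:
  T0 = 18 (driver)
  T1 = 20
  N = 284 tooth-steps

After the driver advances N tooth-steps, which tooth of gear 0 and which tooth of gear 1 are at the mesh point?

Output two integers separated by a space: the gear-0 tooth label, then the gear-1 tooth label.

Answer: 14 16

Derivation:
Gear 0 (driver, T0=18): tooth at mesh = N mod T0
  284 = 15 * 18 + 14, so 284 mod 18 = 14
  gear 0 tooth = 14
Gear 1 (driven, T1=20): tooth at mesh = (-N) mod T1
  284 = 14 * 20 + 4, so 284 mod 20 = 4
  (-284) mod 20 = (-4) mod 20 = 20 - 4 = 16
Mesh after 284 steps: gear-0 tooth 14 meets gear-1 tooth 16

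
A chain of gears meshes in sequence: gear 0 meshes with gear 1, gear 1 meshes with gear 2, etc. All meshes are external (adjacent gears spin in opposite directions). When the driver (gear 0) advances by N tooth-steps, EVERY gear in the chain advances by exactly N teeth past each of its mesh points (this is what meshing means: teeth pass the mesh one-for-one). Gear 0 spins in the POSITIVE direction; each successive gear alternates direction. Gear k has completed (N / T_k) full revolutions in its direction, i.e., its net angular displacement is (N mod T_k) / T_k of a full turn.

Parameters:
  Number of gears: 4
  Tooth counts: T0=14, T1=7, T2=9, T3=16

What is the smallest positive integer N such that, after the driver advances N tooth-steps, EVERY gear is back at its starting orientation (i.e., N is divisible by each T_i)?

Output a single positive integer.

Answer: 1008

Derivation:
Gear k returns to start when N is a multiple of T_k.
All gears at start simultaneously when N is a common multiple of [14, 7, 9, 16]; the smallest such N is lcm(14, 7, 9, 16).
Start: lcm = T0 = 14
Fold in T1=7: gcd(14, 7) = 7; lcm(14, 7) = 14 * 7 / 7 = 98 / 7 = 14
Fold in T2=9: gcd(14, 9) = 1; lcm(14, 9) = 14 * 9 / 1 = 126 / 1 = 126
Fold in T3=16: gcd(126, 16) = 2; lcm(126, 16) = 126 * 16 / 2 = 2016 / 2 = 1008
Full cycle length = 1008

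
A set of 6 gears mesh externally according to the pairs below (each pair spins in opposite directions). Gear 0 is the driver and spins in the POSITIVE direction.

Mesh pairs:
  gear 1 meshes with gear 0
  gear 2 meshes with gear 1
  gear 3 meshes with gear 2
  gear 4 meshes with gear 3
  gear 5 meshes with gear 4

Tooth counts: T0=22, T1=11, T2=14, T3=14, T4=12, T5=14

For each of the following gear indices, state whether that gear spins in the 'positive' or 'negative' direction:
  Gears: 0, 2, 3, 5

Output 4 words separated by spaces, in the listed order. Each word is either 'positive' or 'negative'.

Answer: positive positive negative negative

Derivation:
Gear 0 (driver): positive (depth 0)
  gear 1: meshes with gear 0 -> depth 1 -> negative (opposite of gear 0)
  gear 2: meshes with gear 1 -> depth 2 -> positive (opposite of gear 1)
  gear 3: meshes with gear 2 -> depth 3 -> negative (opposite of gear 2)
  gear 4: meshes with gear 3 -> depth 4 -> positive (opposite of gear 3)
  gear 5: meshes with gear 4 -> depth 5 -> negative (opposite of gear 4)
Queried indices 0, 2, 3, 5 -> positive, positive, negative, negative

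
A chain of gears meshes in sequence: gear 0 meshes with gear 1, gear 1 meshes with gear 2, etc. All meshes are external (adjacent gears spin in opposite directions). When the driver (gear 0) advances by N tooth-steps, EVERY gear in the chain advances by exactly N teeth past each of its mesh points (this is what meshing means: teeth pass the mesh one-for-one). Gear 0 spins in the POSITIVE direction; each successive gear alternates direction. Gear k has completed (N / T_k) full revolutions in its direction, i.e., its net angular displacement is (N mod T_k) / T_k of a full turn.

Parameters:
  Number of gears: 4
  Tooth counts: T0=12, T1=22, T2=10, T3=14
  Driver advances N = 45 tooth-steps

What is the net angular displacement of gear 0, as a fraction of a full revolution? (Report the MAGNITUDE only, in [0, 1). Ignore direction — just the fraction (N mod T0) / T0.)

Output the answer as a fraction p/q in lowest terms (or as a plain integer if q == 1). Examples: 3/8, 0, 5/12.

Chain of 4 gears, tooth counts: [12, 22, 10, 14]
  gear 0: T0=12, direction=positive, advance = 45 mod 12 = 9 teeth = 9/12 turn
  gear 1: T1=22, direction=negative, advance = 45 mod 22 = 1 teeth = 1/22 turn
  gear 2: T2=10, direction=positive, advance = 45 mod 10 = 5 teeth = 5/10 turn
  gear 3: T3=14, direction=negative, advance = 45 mod 14 = 3 teeth = 3/14 turn
Gear 0: 45 mod 12 = 9
Fraction = 9 / 12 = 3/4 (gcd(9,12)=3) = 3/4

Answer: 3/4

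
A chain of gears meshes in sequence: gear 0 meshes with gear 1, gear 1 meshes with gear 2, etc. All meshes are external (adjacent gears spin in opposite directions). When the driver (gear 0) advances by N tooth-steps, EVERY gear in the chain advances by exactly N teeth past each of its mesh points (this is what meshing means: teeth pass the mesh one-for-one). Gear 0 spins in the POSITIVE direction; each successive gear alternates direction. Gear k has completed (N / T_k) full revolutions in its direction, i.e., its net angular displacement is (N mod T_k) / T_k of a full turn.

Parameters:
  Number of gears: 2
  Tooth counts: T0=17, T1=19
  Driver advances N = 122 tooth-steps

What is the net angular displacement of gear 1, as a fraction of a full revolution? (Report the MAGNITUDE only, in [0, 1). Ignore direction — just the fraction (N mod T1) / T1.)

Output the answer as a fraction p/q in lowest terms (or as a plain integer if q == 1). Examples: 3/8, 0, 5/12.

Answer: 8/19

Derivation:
Chain of 2 gears, tooth counts: [17, 19]
  gear 0: T0=17, direction=positive, advance = 122 mod 17 = 3 teeth = 3/17 turn
  gear 1: T1=19, direction=negative, advance = 122 mod 19 = 8 teeth = 8/19 turn
Gear 1: 122 mod 19 = 8
Fraction = 8 / 19 = 8/19 (gcd(8,19)=1) = 8/19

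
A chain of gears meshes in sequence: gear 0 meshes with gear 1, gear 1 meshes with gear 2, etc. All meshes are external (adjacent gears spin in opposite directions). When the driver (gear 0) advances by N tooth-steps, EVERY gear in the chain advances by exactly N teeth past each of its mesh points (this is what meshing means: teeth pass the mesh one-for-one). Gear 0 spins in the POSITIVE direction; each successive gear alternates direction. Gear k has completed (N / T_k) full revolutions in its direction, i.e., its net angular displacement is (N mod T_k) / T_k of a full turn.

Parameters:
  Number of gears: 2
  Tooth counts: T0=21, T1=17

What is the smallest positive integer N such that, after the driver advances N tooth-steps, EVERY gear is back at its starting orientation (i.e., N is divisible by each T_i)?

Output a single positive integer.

Gear k returns to start when N is a multiple of T_k.
All gears at start simultaneously when N is a common multiple of [21, 17]; the smallest such N is lcm(21, 17).
Start: lcm = T0 = 21
Fold in T1=17: gcd(21, 17) = 1; lcm(21, 17) = 21 * 17 / 1 = 357 / 1 = 357
Full cycle length = 357

Answer: 357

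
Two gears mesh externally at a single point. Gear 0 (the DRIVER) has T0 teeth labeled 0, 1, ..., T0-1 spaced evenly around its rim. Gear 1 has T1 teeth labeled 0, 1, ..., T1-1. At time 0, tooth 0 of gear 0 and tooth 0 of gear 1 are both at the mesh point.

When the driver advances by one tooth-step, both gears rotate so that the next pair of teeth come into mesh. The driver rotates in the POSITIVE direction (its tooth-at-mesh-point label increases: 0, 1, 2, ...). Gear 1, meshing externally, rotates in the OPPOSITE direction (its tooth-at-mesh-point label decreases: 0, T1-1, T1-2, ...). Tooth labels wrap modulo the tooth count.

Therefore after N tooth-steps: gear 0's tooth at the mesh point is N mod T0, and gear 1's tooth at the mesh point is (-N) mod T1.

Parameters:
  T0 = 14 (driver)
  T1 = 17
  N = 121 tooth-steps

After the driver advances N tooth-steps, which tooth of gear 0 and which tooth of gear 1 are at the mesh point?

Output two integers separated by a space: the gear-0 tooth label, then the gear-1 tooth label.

Answer: 9 15

Derivation:
Gear 0 (driver, T0=14): tooth at mesh = N mod T0
  121 = 8 * 14 + 9, so 121 mod 14 = 9
  gear 0 tooth = 9
Gear 1 (driven, T1=17): tooth at mesh = (-N) mod T1
  121 = 7 * 17 + 2, so 121 mod 17 = 2
  (-121) mod 17 = (-2) mod 17 = 17 - 2 = 15
Mesh after 121 steps: gear-0 tooth 9 meets gear-1 tooth 15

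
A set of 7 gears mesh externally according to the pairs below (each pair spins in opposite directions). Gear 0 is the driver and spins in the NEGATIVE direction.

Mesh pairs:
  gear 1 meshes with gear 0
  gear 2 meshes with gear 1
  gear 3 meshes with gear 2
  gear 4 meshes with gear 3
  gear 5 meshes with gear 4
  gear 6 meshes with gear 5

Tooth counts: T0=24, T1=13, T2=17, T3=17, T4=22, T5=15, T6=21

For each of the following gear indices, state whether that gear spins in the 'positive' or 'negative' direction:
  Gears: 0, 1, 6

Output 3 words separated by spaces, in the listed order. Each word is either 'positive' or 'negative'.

Answer: negative positive negative

Derivation:
Gear 0 (driver): negative (depth 0)
  gear 1: meshes with gear 0 -> depth 1 -> positive (opposite of gear 0)
  gear 2: meshes with gear 1 -> depth 2 -> negative (opposite of gear 1)
  gear 3: meshes with gear 2 -> depth 3 -> positive (opposite of gear 2)
  gear 4: meshes with gear 3 -> depth 4 -> negative (opposite of gear 3)
  gear 5: meshes with gear 4 -> depth 5 -> positive (opposite of gear 4)
  gear 6: meshes with gear 5 -> depth 6 -> negative (opposite of gear 5)
Queried indices 0, 1, 6 -> negative, positive, negative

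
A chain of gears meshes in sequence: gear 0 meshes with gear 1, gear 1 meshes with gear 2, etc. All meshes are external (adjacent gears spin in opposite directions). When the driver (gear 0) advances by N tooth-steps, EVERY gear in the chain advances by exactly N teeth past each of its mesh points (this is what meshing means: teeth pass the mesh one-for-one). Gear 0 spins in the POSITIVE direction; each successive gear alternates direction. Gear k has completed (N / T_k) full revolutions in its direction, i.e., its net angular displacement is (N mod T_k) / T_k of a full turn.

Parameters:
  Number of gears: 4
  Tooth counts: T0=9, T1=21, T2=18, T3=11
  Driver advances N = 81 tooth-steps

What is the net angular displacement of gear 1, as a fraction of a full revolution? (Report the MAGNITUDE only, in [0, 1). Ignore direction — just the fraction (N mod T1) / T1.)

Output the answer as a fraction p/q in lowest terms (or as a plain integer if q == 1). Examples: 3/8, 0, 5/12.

Answer: 6/7

Derivation:
Chain of 4 gears, tooth counts: [9, 21, 18, 11]
  gear 0: T0=9, direction=positive, advance = 81 mod 9 = 0 teeth = 0/9 turn
  gear 1: T1=21, direction=negative, advance = 81 mod 21 = 18 teeth = 18/21 turn
  gear 2: T2=18, direction=positive, advance = 81 mod 18 = 9 teeth = 9/18 turn
  gear 3: T3=11, direction=negative, advance = 81 mod 11 = 4 teeth = 4/11 turn
Gear 1: 81 mod 21 = 18
Fraction = 18 / 21 = 6/7 (gcd(18,21)=3) = 6/7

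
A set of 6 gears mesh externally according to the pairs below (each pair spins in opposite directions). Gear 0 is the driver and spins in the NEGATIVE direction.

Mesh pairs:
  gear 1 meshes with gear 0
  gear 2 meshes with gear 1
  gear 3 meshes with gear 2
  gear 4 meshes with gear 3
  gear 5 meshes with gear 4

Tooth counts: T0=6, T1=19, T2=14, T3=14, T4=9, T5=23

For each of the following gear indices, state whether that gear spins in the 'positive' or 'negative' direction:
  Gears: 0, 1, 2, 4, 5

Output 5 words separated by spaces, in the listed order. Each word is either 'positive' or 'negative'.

Answer: negative positive negative negative positive

Derivation:
Gear 0 (driver): negative (depth 0)
  gear 1: meshes with gear 0 -> depth 1 -> positive (opposite of gear 0)
  gear 2: meshes with gear 1 -> depth 2 -> negative (opposite of gear 1)
  gear 3: meshes with gear 2 -> depth 3 -> positive (opposite of gear 2)
  gear 4: meshes with gear 3 -> depth 4 -> negative (opposite of gear 3)
  gear 5: meshes with gear 4 -> depth 5 -> positive (opposite of gear 4)
Queried indices 0, 1, 2, 4, 5 -> negative, positive, negative, negative, positive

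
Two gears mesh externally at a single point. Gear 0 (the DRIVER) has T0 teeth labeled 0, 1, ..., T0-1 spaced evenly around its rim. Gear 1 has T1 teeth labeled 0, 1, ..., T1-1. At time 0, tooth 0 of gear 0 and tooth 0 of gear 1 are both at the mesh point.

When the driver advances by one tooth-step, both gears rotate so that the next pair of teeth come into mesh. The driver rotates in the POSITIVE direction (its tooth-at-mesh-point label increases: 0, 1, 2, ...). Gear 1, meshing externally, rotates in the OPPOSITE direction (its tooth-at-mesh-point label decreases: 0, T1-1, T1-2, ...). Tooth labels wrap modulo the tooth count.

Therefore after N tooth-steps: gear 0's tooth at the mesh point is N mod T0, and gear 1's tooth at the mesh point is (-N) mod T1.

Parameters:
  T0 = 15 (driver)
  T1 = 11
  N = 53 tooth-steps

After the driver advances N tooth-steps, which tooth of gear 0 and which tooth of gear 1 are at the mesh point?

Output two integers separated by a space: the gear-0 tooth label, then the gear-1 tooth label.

Gear 0 (driver, T0=15): tooth at mesh = N mod T0
  53 = 3 * 15 + 8, so 53 mod 15 = 8
  gear 0 tooth = 8
Gear 1 (driven, T1=11): tooth at mesh = (-N) mod T1
  53 = 4 * 11 + 9, so 53 mod 11 = 9
  (-53) mod 11 = (-9) mod 11 = 11 - 9 = 2
Mesh after 53 steps: gear-0 tooth 8 meets gear-1 tooth 2

Answer: 8 2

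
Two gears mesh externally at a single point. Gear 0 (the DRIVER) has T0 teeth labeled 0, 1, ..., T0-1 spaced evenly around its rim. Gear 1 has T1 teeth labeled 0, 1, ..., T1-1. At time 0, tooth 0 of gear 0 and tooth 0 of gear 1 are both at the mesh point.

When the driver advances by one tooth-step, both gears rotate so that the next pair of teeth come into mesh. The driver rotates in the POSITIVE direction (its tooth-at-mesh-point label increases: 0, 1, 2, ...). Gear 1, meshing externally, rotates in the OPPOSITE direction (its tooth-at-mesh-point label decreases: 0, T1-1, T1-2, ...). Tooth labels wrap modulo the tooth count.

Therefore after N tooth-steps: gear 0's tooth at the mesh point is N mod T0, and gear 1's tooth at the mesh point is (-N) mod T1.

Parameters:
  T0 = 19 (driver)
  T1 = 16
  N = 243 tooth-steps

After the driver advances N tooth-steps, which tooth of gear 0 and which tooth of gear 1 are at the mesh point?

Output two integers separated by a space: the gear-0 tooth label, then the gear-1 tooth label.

Answer: 15 13

Derivation:
Gear 0 (driver, T0=19): tooth at mesh = N mod T0
  243 = 12 * 19 + 15, so 243 mod 19 = 15
  gear 0 tooth = 15
Gear 1 (driven, T1=16): tooth at mesh = (-N) mod T1
  243 = 15 * 16 + 3, so 243 mod 16 = 3
  (-243) mod 16 = (-3) mod 16 = 16 - 3 = 13
Mesh after 243 steps: gear-0 tooth 15 meets gear-1 tooth 13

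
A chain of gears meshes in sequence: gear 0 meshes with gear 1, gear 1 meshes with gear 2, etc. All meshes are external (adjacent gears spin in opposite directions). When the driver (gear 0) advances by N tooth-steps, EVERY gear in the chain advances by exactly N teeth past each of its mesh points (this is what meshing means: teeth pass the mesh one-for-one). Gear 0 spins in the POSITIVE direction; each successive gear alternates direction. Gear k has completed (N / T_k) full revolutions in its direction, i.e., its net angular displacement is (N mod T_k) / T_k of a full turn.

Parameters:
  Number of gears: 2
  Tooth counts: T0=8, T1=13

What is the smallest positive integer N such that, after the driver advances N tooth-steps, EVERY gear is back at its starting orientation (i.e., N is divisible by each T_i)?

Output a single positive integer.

Gear k returns to start when N is a multiple of T_k.
All gears at start simultaneously when N is a common multiple of [8, 13]; the smallest such N is lcm(8, 13).
Start: lcm = T0 = 8
Fold in T1=13: gcd(8, 13) = 1; lcm(8, 13) = 8 * 13 / 1 = 104 / 1 = 104
Full cycle length = 104

Answer: 104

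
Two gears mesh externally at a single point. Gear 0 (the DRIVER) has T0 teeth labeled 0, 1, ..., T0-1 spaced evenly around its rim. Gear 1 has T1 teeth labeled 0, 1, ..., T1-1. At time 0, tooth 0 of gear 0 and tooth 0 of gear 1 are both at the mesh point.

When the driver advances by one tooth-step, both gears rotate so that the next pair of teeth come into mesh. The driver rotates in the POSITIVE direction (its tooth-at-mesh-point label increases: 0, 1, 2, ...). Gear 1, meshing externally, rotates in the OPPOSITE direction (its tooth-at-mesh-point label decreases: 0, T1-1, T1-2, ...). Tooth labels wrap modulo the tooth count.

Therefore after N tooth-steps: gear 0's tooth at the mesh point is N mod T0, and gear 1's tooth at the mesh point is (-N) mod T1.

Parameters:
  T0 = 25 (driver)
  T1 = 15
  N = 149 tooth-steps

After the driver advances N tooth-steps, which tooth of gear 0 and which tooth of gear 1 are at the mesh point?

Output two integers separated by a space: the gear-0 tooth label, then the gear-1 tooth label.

Answer: 24 1

Derivation:
Gear 0 (driver, T0=25): tooth at mesh = N mod T0
  149 = 5 * 25 + 24, so 149 mod 25 = 24
  gear 0 tooth = 24
Gear 1 (driven, T1=15): tooth at mesh = (-N) mod T1
  149 = 9 * 15 + 14, so 149 mod 15 = 14
  (-149) mod 15 = (-14) mod 15 = 15 - 14 = 1
Mesh after 149 steps: gear-0 tooth 24 meets gear-1 tooth 1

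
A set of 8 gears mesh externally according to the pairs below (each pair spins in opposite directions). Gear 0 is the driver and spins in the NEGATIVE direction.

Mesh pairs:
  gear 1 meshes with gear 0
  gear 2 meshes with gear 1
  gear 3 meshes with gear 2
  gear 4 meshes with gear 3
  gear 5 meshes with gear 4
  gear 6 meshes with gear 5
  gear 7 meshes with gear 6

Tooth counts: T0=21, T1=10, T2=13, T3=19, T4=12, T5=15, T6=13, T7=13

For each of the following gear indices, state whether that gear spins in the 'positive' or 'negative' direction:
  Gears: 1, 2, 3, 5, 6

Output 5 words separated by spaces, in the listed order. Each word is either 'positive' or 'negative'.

Gear 0 (driver): negative (depth 0)
  gear 1: meshes with gear 0 -> depth 1 -> positive (opposite of gear 0)
  gear 2: meshes with gear 1 -> depth 2 -> negative (opposite of gear 1)
  gear 3: meshes with gear 2 -> depth 3 -> positive (opposite of gear 2)
  gear 4: meshes with gear 3 -> depth 4 -> negative (opposite of gear 3)
  gear 5: meshes with gear 4 -> depth 5 -> positive (opposite of gear 4)
  gear 6: meshes with gear 5 -> depth 6 -> negative (opposite of gear 5)
  gear 7: meshes with gear 6 -> depth 7 -> positive (opposite of gear 6)
Queried indices 1, 2, 3, 5, 6 -> positive, negative, positive, positive, negative

Answer: positive negative positive positive negative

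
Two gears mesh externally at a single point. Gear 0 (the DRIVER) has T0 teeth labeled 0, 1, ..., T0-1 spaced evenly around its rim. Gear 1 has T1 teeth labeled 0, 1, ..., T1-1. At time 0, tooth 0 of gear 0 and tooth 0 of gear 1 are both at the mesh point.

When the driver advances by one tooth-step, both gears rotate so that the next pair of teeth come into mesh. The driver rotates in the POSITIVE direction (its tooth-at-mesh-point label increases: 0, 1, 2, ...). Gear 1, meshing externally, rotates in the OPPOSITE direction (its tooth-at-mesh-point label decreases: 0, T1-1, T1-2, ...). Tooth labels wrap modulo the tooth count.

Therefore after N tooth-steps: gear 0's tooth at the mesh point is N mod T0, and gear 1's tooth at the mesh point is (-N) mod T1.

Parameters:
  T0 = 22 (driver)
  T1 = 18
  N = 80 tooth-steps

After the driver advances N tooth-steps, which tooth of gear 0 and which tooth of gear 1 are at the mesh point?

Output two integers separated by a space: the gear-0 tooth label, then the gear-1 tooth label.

Answer: 14 10

Derivation:
Gear 0 (driver, T0=22): tooth at mesh = N mod T0
  80 = 3 * 22 + 14, so 80 mod 22 = 14
  gear 0 tooth = 14
Gear 1 (driven, T1=18): tooth at mesh = (-N) mod T1
  80 = 4 * 18 + 8, so 80 mod 18 = 8
  (-80) mod 18 = (-8) mod 18 = 18 - 8 = 10
Mesh after 80 steps: gear-0 tooth 14 meets gear-1 tooth 10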